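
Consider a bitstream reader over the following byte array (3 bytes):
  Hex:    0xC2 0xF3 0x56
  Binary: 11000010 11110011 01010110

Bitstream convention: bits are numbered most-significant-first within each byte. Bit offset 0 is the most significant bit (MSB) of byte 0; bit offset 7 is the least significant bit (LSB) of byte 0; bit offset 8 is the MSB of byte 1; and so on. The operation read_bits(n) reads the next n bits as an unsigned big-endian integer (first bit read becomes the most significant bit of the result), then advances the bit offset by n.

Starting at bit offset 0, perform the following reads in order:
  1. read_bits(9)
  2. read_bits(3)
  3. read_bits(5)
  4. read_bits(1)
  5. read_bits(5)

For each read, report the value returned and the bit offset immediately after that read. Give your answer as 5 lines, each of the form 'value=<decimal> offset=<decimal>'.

Answer: value=389 offset=9
value=7 offset=12
value=6 offset=17
value=1 offset=18
value=11 offset=23

Derivation:
Read 1: bits[0:9] width=9 -> value=389 (bin 110000101); offset now 9 = byte 1 bit 1; 15 bits remain
Read 2: bits[9:12] width=3 -> value=7 (bin 111); offset now 12 = byte 1 bit 4; 12 bits remain
Read 3: bits[12:17] width=5 -> value=6 (bin 00110); offset now 17 = byte 2 bit 1; 7 bits remain
Read 4: bits[17:18] width=1 -> value=1 (bin 1); offset now 18 = byte 2 bit 2; 6 bits remain
Read 5: bits[18:23] width=5 -> value=11 (bin 01011); offset now 23 = byte 2 bit 7; 1 bits remain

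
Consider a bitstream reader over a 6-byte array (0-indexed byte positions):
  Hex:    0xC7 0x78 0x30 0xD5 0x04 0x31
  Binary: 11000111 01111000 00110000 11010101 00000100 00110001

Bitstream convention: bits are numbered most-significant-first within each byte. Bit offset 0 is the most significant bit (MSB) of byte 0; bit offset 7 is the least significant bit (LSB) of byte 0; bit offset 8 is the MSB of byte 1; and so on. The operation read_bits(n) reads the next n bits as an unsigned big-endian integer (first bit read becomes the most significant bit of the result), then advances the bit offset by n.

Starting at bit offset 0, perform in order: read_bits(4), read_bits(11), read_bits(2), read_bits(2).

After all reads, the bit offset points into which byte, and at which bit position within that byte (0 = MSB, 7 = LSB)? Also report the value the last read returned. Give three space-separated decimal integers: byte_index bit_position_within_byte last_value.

Read 1: bits[0:4] width=4 -> value=12 (bin 1100); offset now 4 = byte 0 bit 4; 44 bits remain
Read 2: bits[4:15] width=11 -> value=956 (bin 01110111100); offset now 15 = byte 1 bit 7; 33 bits remain
Read 3: bits[15:17] width=2 -> value=0 (bin 00); offset now 17 = byte 2 bit 1; 31 bits remain
Read 4: bits[17:19] width=2 -> value=1 (bin 01); offset now 19 = byte 2 bit 3; 29 bits remain

Answer: 2 3 1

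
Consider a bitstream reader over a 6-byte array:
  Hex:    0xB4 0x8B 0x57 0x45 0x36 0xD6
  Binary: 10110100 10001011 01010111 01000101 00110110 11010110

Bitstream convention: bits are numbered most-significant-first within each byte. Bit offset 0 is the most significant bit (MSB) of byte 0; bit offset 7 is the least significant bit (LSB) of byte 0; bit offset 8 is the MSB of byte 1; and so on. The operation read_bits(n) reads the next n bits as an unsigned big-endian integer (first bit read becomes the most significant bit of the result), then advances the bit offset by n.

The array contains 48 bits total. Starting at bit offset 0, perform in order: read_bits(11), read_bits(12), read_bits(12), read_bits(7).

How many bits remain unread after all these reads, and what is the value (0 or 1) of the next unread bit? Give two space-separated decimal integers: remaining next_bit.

Answer: 6 0

Derivation:
Read 1: bits[0:11] width=11 -> value=1444 (bin 10110100100); offset now 11 = byte 1 bit 3; 37 bits remain
Read 2: bits[11:23] width=12 -> value=1451 (bin 010110101011); offset now 23 = byte 2 bit 7; 25 bits remain
Read 3: bits[23:35] width=12 -> value=2601 (bin 101000101001); offset now 35 = byte 4 bit 3; 13 bits remain
Read 4: bits[35:42] width=7 -> value=91 (bin 1011011); offset now 42 = byte 5 bit 2; 6 bits remain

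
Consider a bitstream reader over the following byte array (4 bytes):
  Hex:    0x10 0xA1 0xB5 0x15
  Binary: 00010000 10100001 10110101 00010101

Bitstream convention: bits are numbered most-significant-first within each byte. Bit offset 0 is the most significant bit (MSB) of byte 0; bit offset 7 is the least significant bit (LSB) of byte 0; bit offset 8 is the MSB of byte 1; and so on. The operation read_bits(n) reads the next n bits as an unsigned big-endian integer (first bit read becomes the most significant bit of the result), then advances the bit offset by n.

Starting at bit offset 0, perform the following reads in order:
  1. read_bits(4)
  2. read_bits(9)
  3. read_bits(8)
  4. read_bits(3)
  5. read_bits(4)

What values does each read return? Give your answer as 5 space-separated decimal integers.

Read 1: bits[0:4] width=4 -> value=1 (bin 0001); offset now 4 = byte 0 bit 4; 28 bits remain
Read 2: bits[4:13] width=9 -> value=20 (bin 000010100); offset now 13 = byte 1 bit 5; 19 bits remain
Read 3: bits[13:21] width=8 -> value=54 (bin 00110110); offset now 21 = byte 2 bit 5; 11 bits remain
Read 4: bits[21:24] width=3 -> value=5 (bin 101); offset now 24 = byte 3 bit 0; 8 bits remain
Read 5: bits[24:28] width=4 -> value=1 (bin 0001); offset now 28 = byte 3 bit 4; 4 bits remain

Answer: 1 20 54 5 1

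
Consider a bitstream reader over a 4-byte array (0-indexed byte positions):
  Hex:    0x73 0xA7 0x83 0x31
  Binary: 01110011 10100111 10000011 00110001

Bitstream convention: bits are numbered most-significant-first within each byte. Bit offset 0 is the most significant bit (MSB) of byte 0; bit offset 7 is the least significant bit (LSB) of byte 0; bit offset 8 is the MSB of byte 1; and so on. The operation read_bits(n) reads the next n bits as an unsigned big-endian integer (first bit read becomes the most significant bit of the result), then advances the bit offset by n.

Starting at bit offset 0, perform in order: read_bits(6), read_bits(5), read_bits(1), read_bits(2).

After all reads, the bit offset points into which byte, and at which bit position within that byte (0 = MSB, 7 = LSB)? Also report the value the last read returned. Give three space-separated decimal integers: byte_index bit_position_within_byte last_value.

Answer: 1 6 1

Derivation:
Read 1: bits[0:6] width=6 -> value=28 (bin 011100); offset now 6 = byte 0 bit 6; 26 bits remain
Read 2: bits[6:11] width=5 -> value=29 (bin 11101); offset now 11 = byte 1 bit 3; 21 bits remain
Read 3: bits[11:12] width=1 -> value=0 (bin 0); offset now 12 = byte 1 bit 4; 20 bits remain
Read 4: bits[12:14] width=2 -> value=1 (bin 01); offset now 14 = byte 1 bit 6; 18 bits remain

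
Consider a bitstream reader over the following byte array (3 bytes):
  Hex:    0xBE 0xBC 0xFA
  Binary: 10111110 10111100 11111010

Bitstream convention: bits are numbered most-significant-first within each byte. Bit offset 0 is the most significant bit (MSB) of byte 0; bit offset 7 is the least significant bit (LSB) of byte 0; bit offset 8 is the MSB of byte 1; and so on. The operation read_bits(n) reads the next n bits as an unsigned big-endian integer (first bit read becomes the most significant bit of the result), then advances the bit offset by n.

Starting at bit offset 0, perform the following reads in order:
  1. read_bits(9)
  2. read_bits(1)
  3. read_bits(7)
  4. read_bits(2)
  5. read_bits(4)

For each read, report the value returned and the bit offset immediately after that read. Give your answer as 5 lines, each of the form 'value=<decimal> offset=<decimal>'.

Answer: value=381 offset=9
value=0 offset=10
value=121 offset=17
value=3 offset=19
value=13 offset=23

Derivation:
Read 1: bits[0:9] width=9 -> value=381 (bin 101111101); offset now 9 = byte 1 bit 1; 15 bits remain
Read 2: bits[9:10] width=1 -> value=0 (bin 0); offset now 10 = byte 1 bit 2; 14 bits remain
Read 3: bits[10:17] width=7 -> value=121 (bin 1111001); offset now 17 = byte 2 bit 1; 7 bits remain
Read 4: bits[17:19] width=2 -> value=3 (bin 11); offset now 19 = byte 2 bit 3; 5 bits remain
Read 5: bits[19:23] width=4 -> value=13 (bin 1101); offset now 23 = byte 2 bit 7; 1 bits remain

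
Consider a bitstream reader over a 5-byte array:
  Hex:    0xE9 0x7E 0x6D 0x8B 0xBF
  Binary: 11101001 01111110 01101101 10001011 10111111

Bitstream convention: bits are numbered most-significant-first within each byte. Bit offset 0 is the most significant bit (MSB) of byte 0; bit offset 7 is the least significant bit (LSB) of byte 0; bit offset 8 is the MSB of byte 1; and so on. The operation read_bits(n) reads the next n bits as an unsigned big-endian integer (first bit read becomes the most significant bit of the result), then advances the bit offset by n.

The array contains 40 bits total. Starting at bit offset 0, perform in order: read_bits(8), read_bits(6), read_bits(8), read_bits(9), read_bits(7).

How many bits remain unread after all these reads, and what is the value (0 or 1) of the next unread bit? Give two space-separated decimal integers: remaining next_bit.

Read 1: bits[0:8] width=8 -> value=233 (bin 11101001); offset now 8 = byte 1 bit 0; 32 bits remain
Read 2: bits[8:14] width=6 -> value=31 (bin 011111); offset now 14 = byte 1 bit 6; 26 bits remain
Read 3: bits[14:22] width=8 -> value=155 (bin 10011011); offset now 22 = byte 2 bit 6; 18 bits remain
Read 4: bits[22:31] width=9 -> value=197 (bin 011000101); offset now 31 = byte 3 bit 7; 9 bits remain
Read 5: bits[31:38] width=7 -> value=111 (bin 1101111); offset now 38 = byte 4 bit 6; 2 bits remain

Answer: 2 1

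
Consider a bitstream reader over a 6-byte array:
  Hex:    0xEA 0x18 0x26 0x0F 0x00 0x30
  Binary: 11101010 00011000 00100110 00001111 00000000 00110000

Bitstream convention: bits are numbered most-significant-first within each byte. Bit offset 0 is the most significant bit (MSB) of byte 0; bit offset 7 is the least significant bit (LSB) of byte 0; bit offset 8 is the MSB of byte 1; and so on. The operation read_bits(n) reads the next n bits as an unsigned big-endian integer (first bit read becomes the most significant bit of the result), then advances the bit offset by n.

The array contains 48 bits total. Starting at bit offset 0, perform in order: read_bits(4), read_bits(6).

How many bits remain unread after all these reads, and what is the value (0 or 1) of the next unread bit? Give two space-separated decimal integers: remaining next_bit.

Answer: 38 0

Derivation:
Read 1: bits[0:4] width=4 -> value=14 (bin 1110); offset now 4 = byte 0 bit 4; 44 bits remain
Read 2: bits[4:10] width=6 -> value=40 (bin 101000); offset now 10 = byte 1 bit 2; 38 bits remain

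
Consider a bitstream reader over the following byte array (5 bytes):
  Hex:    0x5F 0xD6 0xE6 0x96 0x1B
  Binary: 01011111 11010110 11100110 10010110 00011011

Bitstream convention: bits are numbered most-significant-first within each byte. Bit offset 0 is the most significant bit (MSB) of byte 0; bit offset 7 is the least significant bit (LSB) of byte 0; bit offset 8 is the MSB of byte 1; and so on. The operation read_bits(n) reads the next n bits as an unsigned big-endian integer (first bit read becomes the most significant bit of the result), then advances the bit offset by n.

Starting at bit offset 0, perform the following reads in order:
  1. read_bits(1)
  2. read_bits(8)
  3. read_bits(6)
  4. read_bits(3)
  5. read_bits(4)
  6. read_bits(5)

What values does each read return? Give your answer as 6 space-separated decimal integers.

Answer: 0 191 43 3 9 20

Derivation:
Read 1: bits[0:1] width=1 -> value=0 (bin 0); offset now 1 = byte 0 bit 1; 39 bits remain
Read 2: bits[1:9] width=8 -> value=191 (bin 10111111); offset now 9 = byte 1 bit 1; 31 bits remain
Read 3: bits[9:15] width=6 -> value=43 (bin 101011); offset now 15 = byte 1 bit 7; 25 bits remain
Read 4: bits[15:18] width=3 -> value=3 (bin 011); offset now 18 = byte 2 bit 2; 22 bits remain
Read 5: bits[18:22] width=4 -> value=9 (bin 1001); offset now 22 = byte 2 bit 6; 18 bits remain
Read 6: bits[22:27] width=5 -> value=20 (bin 10100); offset now 27 = byte 3 bit 3; 13 bits remain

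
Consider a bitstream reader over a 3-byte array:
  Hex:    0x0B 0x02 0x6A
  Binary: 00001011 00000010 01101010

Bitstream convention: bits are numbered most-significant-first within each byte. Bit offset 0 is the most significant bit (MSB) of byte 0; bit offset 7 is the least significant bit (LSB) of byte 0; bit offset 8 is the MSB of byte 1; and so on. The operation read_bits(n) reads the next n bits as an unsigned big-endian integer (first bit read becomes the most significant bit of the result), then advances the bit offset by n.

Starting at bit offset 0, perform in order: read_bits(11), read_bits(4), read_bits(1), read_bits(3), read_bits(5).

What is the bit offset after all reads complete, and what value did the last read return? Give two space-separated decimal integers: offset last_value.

Answer: 24 10

Derivation:
Read 1: bits[0:11] width=11 -> value=88 (bin 00001011000); offset now 11 = byte 1 bit 3; 13 bits remain
Read 2: bits[11:15] width=4 -> value=1 (bin 0001); offset now 15 = byte 1 bit 7; 9 bits remain
Read 3: bits[15:16] width=1 -> value=0 (bin 0); offset now 16 = byte 2 bit 0; 8 bits remain
Read 4: bits[16:19] width=3 -> value=3 (bin 011); offset now 19 = byte 2 bit 3; 5 bits remain
Read 5: bits[19:24] width=5 -> value=10 (bin 01010); offset now 24 = byte 3 bit 0; 0 bits remain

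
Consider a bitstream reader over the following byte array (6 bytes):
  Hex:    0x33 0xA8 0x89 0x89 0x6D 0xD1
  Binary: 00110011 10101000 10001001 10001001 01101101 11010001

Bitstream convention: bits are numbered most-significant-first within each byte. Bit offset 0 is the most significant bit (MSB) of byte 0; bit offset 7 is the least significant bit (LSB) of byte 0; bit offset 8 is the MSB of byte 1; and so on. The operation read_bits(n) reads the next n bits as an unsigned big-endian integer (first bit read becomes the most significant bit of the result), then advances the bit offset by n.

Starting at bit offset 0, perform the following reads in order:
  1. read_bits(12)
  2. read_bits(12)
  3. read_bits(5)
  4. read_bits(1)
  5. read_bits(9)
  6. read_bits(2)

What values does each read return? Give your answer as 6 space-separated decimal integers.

Read 1: bits[0:12] width=12 -> value=826 (bin 001100111010); offset now 12 = byte 1 bit 4; 36 bits remain
Read 2: bits[12:24] width=12 -> value=2185 (bin 100010001001); offset now 24 = byte 3 bit 0; 24 bits remain
Read 3: bits[24:29] width=5 -> value=17 (bin 10001); offset now 29 = byte 3 bit 5; 19 bits remain
Read 4: bits[29:30] width=1 -> value=0 (bin 0); offset now 30 = byte 3 bit 6; 18 bits remain
Read 5: bits[30:39] width=9 -> value=182 (bin 010110110); offset now 39 = byte 4 bit 7; 9 bits remain
Read 6: bits[39:41] width=2 -> value=3 (bin 11); offset now 41 = byte 5 bit 1; 7 bits remain

Answer: 826 2185 17 0 182 3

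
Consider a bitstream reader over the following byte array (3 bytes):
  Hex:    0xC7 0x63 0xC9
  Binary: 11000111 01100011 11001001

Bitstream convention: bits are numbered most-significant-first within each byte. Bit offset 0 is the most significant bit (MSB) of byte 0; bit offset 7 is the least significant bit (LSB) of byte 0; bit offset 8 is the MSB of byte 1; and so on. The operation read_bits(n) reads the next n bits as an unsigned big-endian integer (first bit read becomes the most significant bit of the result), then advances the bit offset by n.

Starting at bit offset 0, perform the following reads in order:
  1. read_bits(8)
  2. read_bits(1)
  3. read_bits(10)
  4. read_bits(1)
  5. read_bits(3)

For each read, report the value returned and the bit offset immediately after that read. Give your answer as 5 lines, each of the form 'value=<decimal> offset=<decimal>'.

Answer: value=199 offset=8
value=0 offset=9
value=798 offset=19
value=0 offset=20
value=4 offset=23

Derivation:
Read 1: bits[0:8] width=8 -> value=199 (bin 11000111); offset now 8 = byte 1 bit 0; 16 bits remain
Read 2: bits[8:9] width=1 -> value=0 (bin 0); offset now 9 = byte 1 bit 1; 15 bits remain
Read 3: bits[9:19] width=10 -> value=798 (bin 1100011110); offset now 19 = byte 2 bit 3; 5 bits remain
Read 4: bits[19:20] width=1 -> value=0 (bin 0); offset now 20 = byte 2 bit 4; 4 bits remain
Read 5: bits[20:23] width=3 -> value=4 (bin 100); offset now 23 = byte 2 bit 7; 1 bits remain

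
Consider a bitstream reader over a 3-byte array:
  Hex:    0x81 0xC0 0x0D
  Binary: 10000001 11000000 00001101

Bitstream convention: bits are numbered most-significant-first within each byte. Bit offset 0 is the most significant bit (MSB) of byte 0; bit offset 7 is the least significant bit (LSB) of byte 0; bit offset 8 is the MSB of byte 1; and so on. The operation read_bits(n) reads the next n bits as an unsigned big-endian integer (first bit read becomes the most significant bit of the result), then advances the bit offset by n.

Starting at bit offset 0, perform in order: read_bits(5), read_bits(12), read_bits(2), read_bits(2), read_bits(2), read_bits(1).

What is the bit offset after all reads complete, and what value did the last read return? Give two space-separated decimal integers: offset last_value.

Answer: 24 1

Derivation:
Read 1: bits[0:5] width=5 -> value=16 (bin 10000); offset now 5 = byte 0 bit 5; 19 bits remain
Read 2: bits[5:17] width=12 -> value=896 (bin 001110000000); offset now 17 = byte 2 bit 1; 7 bits remain
Read 3: bits[17:19] width=2 -> value=0 (bin 00); offset now 19 = byte 2 bit 3; 5 bits remain
Read 4: bits[19:21] width=2 -> value=1 (bin 01); offset now 21 = byte 2 bit 5; 3 bits remain
Read 5: bits[21:23] width=2 -> value=2 (bin 10); offset now 23 = byte 2 bit 7; 1 bits remain
Read 6: bits[23:24] width=1 -> value=1 (bin 1); offset now 24 = byte 3 bit 0; 0 bits remain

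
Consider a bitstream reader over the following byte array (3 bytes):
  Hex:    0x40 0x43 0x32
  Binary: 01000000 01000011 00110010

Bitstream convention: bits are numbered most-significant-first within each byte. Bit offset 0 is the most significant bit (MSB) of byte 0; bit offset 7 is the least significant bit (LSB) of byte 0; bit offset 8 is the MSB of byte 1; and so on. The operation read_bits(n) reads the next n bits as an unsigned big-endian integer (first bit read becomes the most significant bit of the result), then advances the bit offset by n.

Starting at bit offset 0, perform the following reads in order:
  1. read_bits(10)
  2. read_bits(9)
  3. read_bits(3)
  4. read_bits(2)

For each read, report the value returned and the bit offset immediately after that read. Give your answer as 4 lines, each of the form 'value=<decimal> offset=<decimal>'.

Answer: value=257 offset=10
value=25 offset=19
value=4 offset=22
value=2 offset=24

Derivation:
Read 1: bits[0:10] width=10 -> value=257 (bin 0100000001); offset now 10 = byte 1 bit 2; 14 bits remain
Read 2: bits[10:19] width=9 -> value=25 (bin 000011001); offset now 19 = byte 2 bit 3; 5 bits remain
Read 3: bits[19:22] width=3 -> value=4 (bin 100); offset now 22 = byte 2 bit 6; 2 bits remain
Read 4: bits[22:24] width=2 -> value=2 (bin 10); offset now 24 = byte 3 bit 0; 0 bits remain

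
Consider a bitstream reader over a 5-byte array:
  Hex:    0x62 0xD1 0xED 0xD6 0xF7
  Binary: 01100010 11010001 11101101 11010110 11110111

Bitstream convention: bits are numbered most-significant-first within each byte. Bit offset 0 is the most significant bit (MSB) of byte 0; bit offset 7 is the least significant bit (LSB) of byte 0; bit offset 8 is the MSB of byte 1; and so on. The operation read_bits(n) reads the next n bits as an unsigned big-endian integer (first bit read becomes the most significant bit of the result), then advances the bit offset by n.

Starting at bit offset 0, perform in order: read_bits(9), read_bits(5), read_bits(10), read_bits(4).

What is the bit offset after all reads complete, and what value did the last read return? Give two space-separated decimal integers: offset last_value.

Answer: 28 13

Derivation:
Read 1: bits[0:9] width=9 -> value=197 (bin 011000101); offset now 9 = byte 1 bit 1; 31 bits remain
Read 2: bits[9:14] width=5 -> value=20 (bin 10100); offset now 14 = byte 1 bit 6; 26 bits remain
Read 3: bits[14:24] width=10 -> value=493 (bin 0111101101); offset now 24 = byte 3 bit 0; 16 bits remain
Read 4: bits[24:28] width=4 -> value=13 (bin 1101); offset now 28 = byte 3 bit 4; 12 bits remain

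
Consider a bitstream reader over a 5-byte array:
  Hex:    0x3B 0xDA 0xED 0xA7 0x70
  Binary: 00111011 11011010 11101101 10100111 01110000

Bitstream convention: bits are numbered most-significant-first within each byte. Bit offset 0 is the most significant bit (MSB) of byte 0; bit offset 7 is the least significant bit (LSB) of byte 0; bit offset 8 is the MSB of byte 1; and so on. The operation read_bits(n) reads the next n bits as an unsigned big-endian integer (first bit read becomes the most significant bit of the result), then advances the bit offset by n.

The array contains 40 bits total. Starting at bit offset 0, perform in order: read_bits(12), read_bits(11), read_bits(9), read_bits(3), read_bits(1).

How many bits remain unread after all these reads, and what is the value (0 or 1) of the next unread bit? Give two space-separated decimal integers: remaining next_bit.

Answer: 4 0

Derivation:
Read 1: bits[0:12] width=12 -> value=957 (bin 001110111101); offset now 12 = byte 1 bit 4; 28 bits remain
Read 2: bits[12:23] width=11 -> value=1398 (bin 10101110110); offset now 23 = byte 2 bit 7; 17 bits remain
Read 3: bits[23:32] width=9 -> value=423 (bin 110100111); offset now 32 = byte 4 bit 0; 8 bits remain
Read 4: bits[32:35] width=3 -> value=3 (bin 011); offset now 35 = byte 4 bit 3; 5 bits remain
Read 5: bits[35:36] width=1 -> value=1 (bin 1); offset now 36 = byte 4 bit 4; 4 bits remain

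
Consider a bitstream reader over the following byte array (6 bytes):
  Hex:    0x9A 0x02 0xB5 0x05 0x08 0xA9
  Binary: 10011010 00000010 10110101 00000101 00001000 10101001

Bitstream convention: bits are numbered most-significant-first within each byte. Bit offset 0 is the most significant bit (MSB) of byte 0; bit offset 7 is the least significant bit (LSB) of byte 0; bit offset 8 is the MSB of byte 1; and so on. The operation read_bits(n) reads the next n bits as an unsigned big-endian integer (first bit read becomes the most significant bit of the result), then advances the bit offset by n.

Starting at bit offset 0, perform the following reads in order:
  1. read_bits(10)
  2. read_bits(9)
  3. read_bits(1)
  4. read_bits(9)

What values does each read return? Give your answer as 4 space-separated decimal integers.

Answer: 616 21 1 160

Derivation:
Read 1: bits[0:10] width=10 -> value=616 (bin 1001101000); offset now 10 = byte 1 bit 2; 38 bits remain
Read 2: bits[10:19] width=9 -> value=21 (bin 000010101); offset now 19 = byte 2 bit 3; 29 bits remain
Read 3: bits[19:20] width=1 -> value=1 (bin 1); offset now 20 = byte 2 bit 4; 28 bits remain
Read 4: bits[20:29] width=9 -> value=160 (bin 010100000); offset now 29 = byte 3 bit 5; 19 bits remain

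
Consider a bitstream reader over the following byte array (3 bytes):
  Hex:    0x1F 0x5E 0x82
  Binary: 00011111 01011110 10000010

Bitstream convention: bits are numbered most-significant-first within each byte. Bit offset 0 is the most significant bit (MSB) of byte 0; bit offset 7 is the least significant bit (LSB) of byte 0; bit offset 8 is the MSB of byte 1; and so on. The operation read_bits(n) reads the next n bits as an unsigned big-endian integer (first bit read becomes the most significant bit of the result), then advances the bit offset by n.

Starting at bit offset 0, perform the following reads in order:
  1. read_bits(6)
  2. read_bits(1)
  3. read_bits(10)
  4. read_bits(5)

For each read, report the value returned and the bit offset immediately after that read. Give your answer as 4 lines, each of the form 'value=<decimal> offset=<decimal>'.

Read 1: bits[0:6] width=6 -> value=7 (bin 000111); offset now 6 = byte 0 bit 6; 18 bits remain
Read 2: bits[6:7] width=1 -> value=1 (bin 1); offset now 7 = byte 0 bit 7; 17 bits remain
Read 3: bits[7:17] width=10 -> value=701 (bin 1010111101); offset now 17 = byte 2 bit 1; 7 bits remain
Read 4: bits[17:22] width=5 -> value=0 (bin 00000); offset now 22 = byte 2 bit 6; 2 bits remain

Answer: value=7 offset=6
value=1 offset=7
value=701 offset=17
value=0 offset=22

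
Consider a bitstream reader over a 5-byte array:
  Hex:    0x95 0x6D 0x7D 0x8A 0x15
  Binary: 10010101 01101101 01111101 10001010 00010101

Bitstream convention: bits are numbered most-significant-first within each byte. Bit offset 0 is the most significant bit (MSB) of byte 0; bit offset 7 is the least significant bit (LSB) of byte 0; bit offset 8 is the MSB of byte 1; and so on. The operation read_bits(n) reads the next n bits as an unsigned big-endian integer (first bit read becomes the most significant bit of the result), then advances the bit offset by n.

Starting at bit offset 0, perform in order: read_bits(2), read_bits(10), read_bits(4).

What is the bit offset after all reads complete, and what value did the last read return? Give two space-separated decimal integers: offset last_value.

Read 1: bits[0:2] width=2 -> value=2 (bin 10); offset now 2 = byte 0 bit 2; 38 bits remain
Read 2: bits[2:12] width=10 -> value=342 (bin 0101010110); offset now 12 = byte 1 bit 4; 28 bits remain
Read 3: bits[12:16] width=4 -> value=13 (bin 1101); offset now 16 = byte 2 bit 0; 24 bits remain

Answer: 16 13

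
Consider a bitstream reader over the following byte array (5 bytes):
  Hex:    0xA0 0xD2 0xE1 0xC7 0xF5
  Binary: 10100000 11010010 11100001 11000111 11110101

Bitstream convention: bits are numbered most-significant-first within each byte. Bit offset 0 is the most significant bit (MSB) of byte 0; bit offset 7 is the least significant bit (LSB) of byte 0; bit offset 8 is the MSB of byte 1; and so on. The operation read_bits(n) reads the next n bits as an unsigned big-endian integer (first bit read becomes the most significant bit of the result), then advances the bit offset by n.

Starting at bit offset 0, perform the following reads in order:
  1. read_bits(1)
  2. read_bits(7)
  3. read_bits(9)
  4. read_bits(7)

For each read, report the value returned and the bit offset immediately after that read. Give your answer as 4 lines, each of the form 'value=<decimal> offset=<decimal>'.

Read 1: bits[0:1] width=1 -> value=1 (bin 1); offset now 1 = byte 0 bit 1; 39 bits remain
Read 2: bits[1:8] width=7 -> value=32 (bin 0100000); offset now 8 = byte 1 bit 0; 32 bits remain
Read 3: bits[8:17] width=9 -> value=421 (bin 110100101); offset now 17 = byte 2 bit 1; 23 bits remain
Read 4: bits[17:24] width=7 -> value=97 (bin 1100001); offset now 24 = byte 3 bit 0; 16 bits remain

Answer: value=1 offset=1
value=32 offset=8
value=421 offset=17
value=97 offset=24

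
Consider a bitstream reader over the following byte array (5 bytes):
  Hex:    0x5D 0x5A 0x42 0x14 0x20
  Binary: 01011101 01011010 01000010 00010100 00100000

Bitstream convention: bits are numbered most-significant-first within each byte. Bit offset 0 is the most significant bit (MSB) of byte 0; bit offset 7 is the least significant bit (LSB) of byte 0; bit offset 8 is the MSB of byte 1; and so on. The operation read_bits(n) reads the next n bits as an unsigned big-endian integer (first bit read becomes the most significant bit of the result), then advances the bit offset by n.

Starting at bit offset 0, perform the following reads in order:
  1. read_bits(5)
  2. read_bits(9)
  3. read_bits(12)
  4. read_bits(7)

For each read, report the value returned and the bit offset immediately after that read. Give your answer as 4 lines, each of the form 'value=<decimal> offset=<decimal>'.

Read 1: bits[0:5] width=5 -> value=11 (bin 01011); offset now 5 = byte 0 bit 5; 35 bits remain
Read 2: bits[5:14] width=9 -> value=342 (bin 101010110); offset now 14 = byte 1 bit 6; 26 bits remain
Read 3: bits[14:26] width=12 -> value=2312 (bin 100100001000); offset now 26 = byte 3 bit 2; 14 bits remain
Read 4: bits[26:33] width=7 -> value=40 (bin 0101000); offset now 33 = byte 4 bit 1; 7 bits remain

Answer: value=11 offset=5
value=342 offset=14
value=2312 offset=26
value=40 offset=33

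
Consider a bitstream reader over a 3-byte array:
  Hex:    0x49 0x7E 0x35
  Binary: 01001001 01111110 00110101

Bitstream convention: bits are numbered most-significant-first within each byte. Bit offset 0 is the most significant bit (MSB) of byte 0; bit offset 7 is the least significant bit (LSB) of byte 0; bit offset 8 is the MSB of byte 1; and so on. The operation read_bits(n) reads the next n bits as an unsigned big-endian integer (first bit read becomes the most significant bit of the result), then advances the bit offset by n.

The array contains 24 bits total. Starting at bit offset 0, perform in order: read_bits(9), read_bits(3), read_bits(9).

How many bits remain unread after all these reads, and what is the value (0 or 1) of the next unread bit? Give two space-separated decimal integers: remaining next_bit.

Answer: 3 1

Derivation:
Read 1: bits[0:9] width=9 -> value=146 (bin 010010010); offset now 9 = byte 1 bit 1; 15 bits remain
Read 2: bits[9:12] width=3 -> value=7 (bin 111); offset now 12 = byte 1 bit 4; 12 bits remain
Read 3: bits[12:21] width=9 -> value=454 (bin 111000110); offset now 21 = byte 2 bit 5; 3 bits remain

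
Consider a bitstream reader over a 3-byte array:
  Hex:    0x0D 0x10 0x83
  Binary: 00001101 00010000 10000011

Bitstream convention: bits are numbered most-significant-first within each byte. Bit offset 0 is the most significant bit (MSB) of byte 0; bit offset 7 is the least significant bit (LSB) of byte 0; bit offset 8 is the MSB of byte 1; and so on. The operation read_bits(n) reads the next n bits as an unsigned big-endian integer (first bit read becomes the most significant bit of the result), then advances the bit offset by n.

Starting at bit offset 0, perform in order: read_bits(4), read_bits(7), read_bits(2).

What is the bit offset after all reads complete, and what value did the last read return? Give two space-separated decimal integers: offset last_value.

Answer: 13 2

Derivation:
Read 1: bits[0:4] width=4 -> value=0 (bin 0000); offset now 4 = byte 0 bit 4; 20 bits remain
Read 2: bits[4:11] width=7 -> value=104 (bin 1101000); offset now 11 = byte 1 bit 3; 13 bits remain
Read 3: bits[11:13] width=2 -> value=2 (bin 10); offset now 13 = byte 1 bit 5; 11 bits remain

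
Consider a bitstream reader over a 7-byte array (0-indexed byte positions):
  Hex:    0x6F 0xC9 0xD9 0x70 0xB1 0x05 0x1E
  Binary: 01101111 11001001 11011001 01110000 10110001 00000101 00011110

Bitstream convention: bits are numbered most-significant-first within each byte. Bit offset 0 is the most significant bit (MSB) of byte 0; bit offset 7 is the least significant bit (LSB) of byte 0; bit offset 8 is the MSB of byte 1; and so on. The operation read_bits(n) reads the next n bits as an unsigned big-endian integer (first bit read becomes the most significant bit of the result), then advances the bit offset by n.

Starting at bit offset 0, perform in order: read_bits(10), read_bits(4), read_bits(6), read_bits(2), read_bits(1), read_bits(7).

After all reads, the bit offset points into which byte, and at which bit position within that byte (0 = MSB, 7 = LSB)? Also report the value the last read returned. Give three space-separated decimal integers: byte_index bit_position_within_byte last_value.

Read 1: bits[0:10] width=10 -> value=447 (bin 0110111111); offset now 10 = byte 1 bit 2; 46 bits remain
Read 2: bits[10:14] width=4 -> value=2 (bin 0010); offset now 14 = byte 1 bit 6; 42 bits remain
Read 3: bits[14:20] width=6 -> value=29 (bin 011101); offset now 20 = byte 2 bit 4; 36 bits remain
Read 4: bits[20:22] width=2 -> value=2 (bin 10); offset now 22 = byte 2 bit 6; 34 bits remain
Read 5: bits[22:23] width=1 -> value=0 (bin 0); offset now 23 = byte 2 bit 7; 33 bits remain
Read 6: bits[23:30] width=7 -> value=92 (bin 1011100); offset now 30 = byte 3 bit 6; 26 bits remain

Answer: 3 6 92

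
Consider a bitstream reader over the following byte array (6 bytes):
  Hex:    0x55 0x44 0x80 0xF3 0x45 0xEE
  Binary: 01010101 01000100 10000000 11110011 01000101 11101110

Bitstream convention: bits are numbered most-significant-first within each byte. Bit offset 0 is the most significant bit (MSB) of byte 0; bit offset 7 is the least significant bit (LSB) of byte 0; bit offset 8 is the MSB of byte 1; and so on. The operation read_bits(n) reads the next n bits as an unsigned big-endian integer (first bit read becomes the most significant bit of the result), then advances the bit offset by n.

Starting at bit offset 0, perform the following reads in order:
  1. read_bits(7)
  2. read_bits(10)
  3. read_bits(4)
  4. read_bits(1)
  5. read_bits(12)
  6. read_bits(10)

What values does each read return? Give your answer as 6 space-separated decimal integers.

Read 1: bits[0:7] width=7 -> value=42 (bin 0101010); offset now 7 = byte 0 bit 7; 41 bits remain
Read 2: bits[7:17] width=10 -> value=649 (bin 1010001001); offset now 17 = byte 2 bit 1; 31 bits remain
Read 3: bits[17:21] width=4 -> value=0 (bin 0000); offset now 21 = byte 2 bit 5; 27 bits remain
Read 4: bits[21:22] width=1 -> value=0 (bin 0); offset now 22 = byte 2 bit 6; 26 bits remain
Read 5: bits[22:34] width=12 -> value=973 (bin 001111001101); offset now 34 = byte 4 bit 2; 14 bits remain
Read 6: bits[34:44] width=10 -> value=94 (bin 0001011110); offset now 44 = byte 5 bit 4; 4 bits remain

Answer: 42 649 0 0 973 94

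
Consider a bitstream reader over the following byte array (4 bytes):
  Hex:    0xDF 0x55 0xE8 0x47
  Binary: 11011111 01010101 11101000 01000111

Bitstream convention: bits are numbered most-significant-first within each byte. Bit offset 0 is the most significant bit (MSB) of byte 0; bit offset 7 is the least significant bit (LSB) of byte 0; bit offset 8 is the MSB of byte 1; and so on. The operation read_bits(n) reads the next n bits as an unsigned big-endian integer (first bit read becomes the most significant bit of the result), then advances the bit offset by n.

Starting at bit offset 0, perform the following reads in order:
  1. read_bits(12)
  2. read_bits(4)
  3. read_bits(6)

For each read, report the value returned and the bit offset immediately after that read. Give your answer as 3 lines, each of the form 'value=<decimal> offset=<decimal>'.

Read 1: bits[0:12] width=12 -> value=3573 (bin 110111110101); offset now 12 = byte 1 bit 4; 20 bits remain
Read 2: bits[12:16] width=4 -> value=5 (bin 0101); offset now 16 = byte 2 bit 0; 16 bits remain
Read 3: bits[16:22] width=6 -> value=58 (bin 111010); offset now 22 = byte 2 bit 6; 10 bits remain

Answer: value=3573 offset=12
value=5 offset=16
value=58 offset=22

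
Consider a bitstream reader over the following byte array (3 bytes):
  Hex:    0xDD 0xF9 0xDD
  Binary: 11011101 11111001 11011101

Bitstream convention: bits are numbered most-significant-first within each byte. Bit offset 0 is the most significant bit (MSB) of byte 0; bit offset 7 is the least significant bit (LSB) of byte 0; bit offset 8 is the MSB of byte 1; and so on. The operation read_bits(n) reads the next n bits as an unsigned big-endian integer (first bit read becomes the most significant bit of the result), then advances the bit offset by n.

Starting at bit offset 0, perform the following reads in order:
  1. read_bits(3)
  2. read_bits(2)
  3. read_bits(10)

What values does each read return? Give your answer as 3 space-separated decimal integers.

Read 1: bits[0:3] width=3 -> value=6 (bin 110); offset now 3 = byte 0 bit 3; 21 bits remain
Read 2: bits[3:5] width=2 -> value=3 (bin 11); offset now 5 = byte 0 bit 5; 19 bits remain
Read 3: bits[5:15] width=10 -> value=764 (bin 1011111100); offset now 15 = byte 1 bit 7; 9 bits remain

Answer: 6 3 764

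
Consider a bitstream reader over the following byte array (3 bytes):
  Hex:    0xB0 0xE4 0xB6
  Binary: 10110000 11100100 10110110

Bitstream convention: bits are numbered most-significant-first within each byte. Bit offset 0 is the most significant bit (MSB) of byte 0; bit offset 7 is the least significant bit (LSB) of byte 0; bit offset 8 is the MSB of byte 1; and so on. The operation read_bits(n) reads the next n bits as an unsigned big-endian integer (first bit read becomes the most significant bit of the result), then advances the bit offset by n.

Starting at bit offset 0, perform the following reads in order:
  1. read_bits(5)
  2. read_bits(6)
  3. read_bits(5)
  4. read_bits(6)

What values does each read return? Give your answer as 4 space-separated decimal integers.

Answer: 22 7 4 45

Derivation:
Read 1: bits[0:5] width=5 -> value=22 (bin 10110); offset now 5 = byte 0 bit 5; 19 bits remain
Read 2: bits[5:11] width=6 -> value=7 (bin 000111); offset now 11 = byte 1 bit 3; 13 bits remain
Read 3: bits[11:16] width=5 -> value=4 (bin 00100); offset now 16 = byte 2 bit 0; 8 bits remain
Read 4: bits[16:22] width=6 -> value=45 (bin 101101); offset now 22 = byte 2 bit 6; 2 bits remain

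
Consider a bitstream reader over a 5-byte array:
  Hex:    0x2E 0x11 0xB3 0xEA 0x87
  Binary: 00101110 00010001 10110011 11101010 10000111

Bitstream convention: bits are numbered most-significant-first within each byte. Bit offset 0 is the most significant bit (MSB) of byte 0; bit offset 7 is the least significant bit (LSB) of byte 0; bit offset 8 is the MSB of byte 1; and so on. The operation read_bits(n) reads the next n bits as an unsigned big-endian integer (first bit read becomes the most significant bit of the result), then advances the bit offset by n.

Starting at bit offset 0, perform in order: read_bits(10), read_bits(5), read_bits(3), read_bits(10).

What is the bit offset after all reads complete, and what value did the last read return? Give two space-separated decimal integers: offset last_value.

Answer: 28 830

Derivation:
Read 1: bits[0:10] width=10 -> value=184 (bin 0010111000); offset now 10 = byte 1 bit 2; 30 bits remain
Read 2: bits[10:15] width=5 -> value=8 (bin 01000); offset now 15 = byte 1 bit 7; 25 bits remain
Read 3: bits[15:18] width=3 -> value=6 (bin 110); offset now 18 = byte 2 bit 2; 22 bits remain
Read 4: bits[18:28] width=10 -> value=830 (bin 1100111110); offset now 28 = byte 3 bit 4; 12 bits remain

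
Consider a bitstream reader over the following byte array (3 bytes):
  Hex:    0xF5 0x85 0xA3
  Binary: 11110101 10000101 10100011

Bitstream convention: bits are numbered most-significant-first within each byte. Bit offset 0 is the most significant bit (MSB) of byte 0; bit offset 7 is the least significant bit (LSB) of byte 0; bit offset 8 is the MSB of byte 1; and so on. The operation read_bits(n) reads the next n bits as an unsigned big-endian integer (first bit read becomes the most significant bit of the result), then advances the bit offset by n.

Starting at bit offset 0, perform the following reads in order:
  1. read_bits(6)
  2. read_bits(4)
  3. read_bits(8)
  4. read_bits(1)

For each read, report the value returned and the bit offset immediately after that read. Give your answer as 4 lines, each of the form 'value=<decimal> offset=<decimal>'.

Answer: value=61 offset=6
value=6 offset=10
value=22 offset=18
value=1 offset=19

Derivation:
Read 1: bits[0:6] width=6 -> value=61 (bin 111101); offset now 6 = byte 0 bit 6; 18 bits remain
Read 2: bits[6:10] width=4 -> value=6 (bin 0110); offset now 10 = byte 1 bit 2; 14 bits remain
Read 3: bits[10:18] width=8 -> value=22 (bin 00010110); offset now 18 = byte 2 bit 2; 6 bits remain
Read 4: bits[18:19] width=1 -> value=1 (bin 1); offset now 19 = byte 2 bit 3; 5 bits remain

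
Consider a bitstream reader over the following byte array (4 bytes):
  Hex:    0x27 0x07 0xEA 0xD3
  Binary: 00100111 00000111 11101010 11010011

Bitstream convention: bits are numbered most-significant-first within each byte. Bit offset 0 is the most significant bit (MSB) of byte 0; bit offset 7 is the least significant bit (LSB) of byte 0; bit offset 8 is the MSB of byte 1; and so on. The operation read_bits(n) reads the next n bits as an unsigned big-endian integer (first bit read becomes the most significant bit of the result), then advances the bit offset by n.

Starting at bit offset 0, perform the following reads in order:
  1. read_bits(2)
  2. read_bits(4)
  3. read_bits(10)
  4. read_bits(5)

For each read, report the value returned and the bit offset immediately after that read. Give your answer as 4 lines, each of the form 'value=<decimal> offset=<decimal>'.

Read 1: bits[0:2] width=2 -> value=0 (bin 00); offset now 2 = byte 0 bit 2; 30 bits remain
Read 2: bits[2:6] width=4 -> value=9 (bin 1001); offset now 6 = byte 0 bit 6; 26 bits remain
Read 3: bits[6:16] width=10 -> value=775 (bin 1100000111); offset now 16 = byte 2 bit 0; 16 bits remain
Read 4: bits[16:21] width=5 -> value=29 (bin 11101); offset now 21 = byte 2 bit 5; 11 bits remain

Answer: value=0 offset=2
value=9 offset=6
value=775 offset=16
value=29 offset=21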